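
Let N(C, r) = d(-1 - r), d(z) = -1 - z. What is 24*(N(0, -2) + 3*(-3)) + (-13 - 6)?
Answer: -283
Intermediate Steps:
N(C, r) = r (N(C, r) = -1 - (-1 - r) = -1 + (1 + r) = r)
24*(N(0, -2) + 3*(-3)) + (-13 - 6) = 24*(-2 + 3*(-3)) + (-13 - 6) = 24*(-2 - 9) - 19 = 24*(-11) - 19 = -264 - 19 = -283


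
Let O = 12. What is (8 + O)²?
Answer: 400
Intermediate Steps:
(8 + O)² = (8 + 12)² = 20² = 400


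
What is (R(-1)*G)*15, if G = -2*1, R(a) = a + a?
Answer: 60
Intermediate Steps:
R(a) = 2*a
G = -2
(R(-1)*G)*15 = ((2*(-1))*(-2))*15 = -2*(-2)*15 = 4*15 = 60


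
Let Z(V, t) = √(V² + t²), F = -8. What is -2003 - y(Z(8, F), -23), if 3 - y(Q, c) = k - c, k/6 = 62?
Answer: -1611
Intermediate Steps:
k = 372 (k = 6*62 = 372)
y(Q, c) = -369 + c (y(Q, c) = 3 - (372 - c) = 3 + (-372 + c) = -369 + c)
-2003 - y(Z(8, F), -23) = -2003 - (-369 - 23) = -2003 - 1*(-392) = -2003 + 392 = -1611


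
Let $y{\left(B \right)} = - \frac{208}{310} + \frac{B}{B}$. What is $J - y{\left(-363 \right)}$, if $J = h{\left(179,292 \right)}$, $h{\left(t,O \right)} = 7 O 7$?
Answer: $\frac{2217689}{155} \approx 14308.0$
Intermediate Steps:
$y{\left(B \right)} = \frac{51}{155}$ ($y{\left(B \right)} = \left(-208\right) \frac{1}{310} + 1 = - \frac{104}{155} + 1 = \frac{51}{155}$)
$h{\left(t,O \right)} = 49 O$
$J = 14308$ ($J = 49 \cdot 292 = 14308$)
$J - y{\left(-363 \right)} = 14308 - \frac{51}{155} = \frac{2217689}{155}$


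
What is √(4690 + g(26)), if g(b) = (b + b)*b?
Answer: √6042 ≈ 77.730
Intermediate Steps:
g(b) = 2*b² (g(b) = (2*b)*b = 2*b²)
√(4690 + g(26)) = √(4690 + 2*26²) = √(4690 + 2*676) = √(4690 + 1352) = √6042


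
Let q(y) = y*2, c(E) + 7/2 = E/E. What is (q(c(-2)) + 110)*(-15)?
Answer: -1575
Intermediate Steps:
c(E) = -5/2 (c(E) = -7/2 + E/E = -7/2 + 1 = -5/2)
q(y) = 2*y
(q(c(-2)) + 110)*(-15) = (2*(-5/2) + 110)*(-15) = (-5 + 110)*(-15) = 105*(-15) = -1575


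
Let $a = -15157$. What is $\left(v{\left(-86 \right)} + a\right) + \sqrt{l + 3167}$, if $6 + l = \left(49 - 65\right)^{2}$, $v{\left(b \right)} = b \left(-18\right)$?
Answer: $-13609 + \sqrt{3417} \approx -13551.0$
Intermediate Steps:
$v{\left(b \right)} = - 18 b$
$l = 250$ ($l = -6 + \left(49 - 65\right)^{2} = -6 + \left(-16\right)^{2} = -6 + 256 = 250$)
$\left(v{\left(-86 \right)} + a\right) + \sqrt{l + 3167} = \left(\left(-18\right) \left(-86\right) - 15157\right) + \sqrt{250 + 3167} = \left(1548 - 15157\right) + \sqrt{3417} = -13609 + \sqrt{3417}$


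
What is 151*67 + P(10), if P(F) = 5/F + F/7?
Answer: 141665/14 ≈ 10119.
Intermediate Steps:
P(F) = 5/F + F/7 (P(F) = 5/F + F*(⅐) = 5/F + F/7)
151*67 + P(10) = 151*67 + (5/10 + (⅐)*10) = 10117 + (5*(⅒) + 10/7) = 10117 + (½ + 10/7) = 10117 + 27/14 = 141665/14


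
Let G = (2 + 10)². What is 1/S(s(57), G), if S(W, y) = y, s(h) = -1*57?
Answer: 1/144 ≈ 0.0069444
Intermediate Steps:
s(h) = -57
G = 144 (G = 12² = 144)
1/S(s(57), G) = 1/144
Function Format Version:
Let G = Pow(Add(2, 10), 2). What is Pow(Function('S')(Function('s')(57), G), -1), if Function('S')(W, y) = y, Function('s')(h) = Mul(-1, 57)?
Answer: Rational(1, 144) ≈ 0.0069444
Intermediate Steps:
Function('s')(h) = -57
G = 144 (G = Pow(12, 2) = 144)
Pow(Function('S')(Function('s')(57), G), -1) = Pow(144, -1) = Rational(1, 144)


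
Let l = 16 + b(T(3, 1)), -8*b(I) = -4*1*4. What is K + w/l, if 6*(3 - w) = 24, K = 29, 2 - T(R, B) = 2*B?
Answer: 521/18 ≈ 28.944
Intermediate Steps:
T(R, B) = 2 - 2*B
w = -1 (w = 3 - 1/6*24 = 3 - 4 = -1)
b(I) = 2 (b(I) = -(-4*1)*4/8 = -(-1)*4/2 = -1/8*(-16) = 2)
l = 18 (l = 16 + 2 = 18)
K + w/l = 29 - 1/18 = 521/18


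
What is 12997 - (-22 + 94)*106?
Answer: 5365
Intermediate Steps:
12997 - (-22 + 94)*106 = 12997 - 72*106 = 12997 - 1*7632 = 12997 - 7632 = 5365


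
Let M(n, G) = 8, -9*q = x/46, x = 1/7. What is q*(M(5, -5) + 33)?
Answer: -41/2898 ≈ -0.014148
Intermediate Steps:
x = ⅐ ≈ 0.14286
q = -1/2898 (q = -1/(63*46) = -⅑*1/322 = -1/2898 ≈ -0.00034507)
q*(M(5, -5) + 33) = -(8 + 33)/2898 = -1/2898*41 = -41/2898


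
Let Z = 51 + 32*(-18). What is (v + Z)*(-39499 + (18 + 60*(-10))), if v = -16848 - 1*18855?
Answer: 1452054468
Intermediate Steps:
v = -35703 (v = -16848 - 18855 = -35703)
Z = -525 (Z = 51 - 576 = -525)
(v + Z)*(-39499 + (18 + 60*(-10))) = (-35703 - 525)*(-39499 + (18 + 60*(-10))) = -36228*(-39499 + (18 - 600)) = -36228*(-39499 - 582) = -36228*(-40081) = 1452054468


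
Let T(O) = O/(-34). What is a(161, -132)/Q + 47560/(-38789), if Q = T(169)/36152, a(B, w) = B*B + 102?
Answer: -1240729742933336/6555341 ≈ -1.8927e+8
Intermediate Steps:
T(O) = -O/34 (T(O) = O*(-1/34) = -O/34)
a(B, w) = 102 + B**2 (a(B, w) = B**2 + 102 = 102 + B**2)
Q = -169/1229168 (Q = -1/34*169/36152 = -169/34*1/36152 = -169/1229168 ≈ -0.00013749)
a(161, -132)/Q + 47560/(-38789) = (102 + 161**2)/(-169/1229168) + 47560/(-38789) = (102 + 25921)*(-1229168/169) + 47560*(-1/38789) = 26023*(-1229168/169) - 47560/38789 = -31986638864/169 - 47560/38789 = -1240729742933336/6555341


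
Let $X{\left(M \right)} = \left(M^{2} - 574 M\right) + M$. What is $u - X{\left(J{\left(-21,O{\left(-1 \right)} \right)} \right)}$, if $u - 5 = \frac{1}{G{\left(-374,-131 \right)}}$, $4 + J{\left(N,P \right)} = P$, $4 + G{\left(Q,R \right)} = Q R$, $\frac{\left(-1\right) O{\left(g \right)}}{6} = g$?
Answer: $\frac{56191531}{48990} \approx 1147.0$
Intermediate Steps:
$O{\left(g \right)} = - 6 g$
$G{\left(Q,R \right)} = -4 + Q R$
$J{\left(N,P \right)} = -4 + P$
$u = \frac{244951}{48990}$ ($u = 5 + \frac{1}{-4 - -48994} = 5 + \frac{1}{-4 + 48994} = 5 + \frac{1}{48990} = \frac{244951}{48990} \approx 5.0$)
$X{\left(M \right)} = M^{2} - 573 M$
$u - X{\left(J{\left(-21,O{\left(-1 \right)} \right)} \right)} = \frac{244951}{48990} - \left(-4 - -6\right) \left(-573 - -2\right) = \frac{244951}{48990} - \left(-4 + 6\right) \left(-573 + \left(-4 + 6\right)\right) = \frac{244951}{48990} - 2 \left(-573 + 2\right) = \frac{244951}{48990} - 2 \left(-571\right) = \frac{244951}{48990} - -1142 = \frac{244951}{48990} + 1142 = \frac{56191531}{48990}$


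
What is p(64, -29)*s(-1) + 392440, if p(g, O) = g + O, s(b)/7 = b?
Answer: 392195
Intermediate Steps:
s(b) = 7*b
p(g, O) = O + g
p(64, -29)*s(-1) + 392440 = (-29 + 64)*(7*(-1)) + 392440 = 35*(-7) + 392440 = -245 + 392440 = 392195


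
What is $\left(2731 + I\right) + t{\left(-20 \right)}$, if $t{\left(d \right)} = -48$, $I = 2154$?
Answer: $4837$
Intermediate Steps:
$\left(2731 + I\right) + t{\left(-20 \right)} = \left(2731 + 2154\right) - 48 = 4885 - 48 = 4837$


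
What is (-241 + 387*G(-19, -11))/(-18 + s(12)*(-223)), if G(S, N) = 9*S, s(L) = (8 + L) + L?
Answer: 33209/3577 ≈ 9.2840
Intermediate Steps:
s(L) = 8 + 2*L
(-241 + 387*G(-19, -11))/(-18 + s(12)*(-223)) = (-241 + 387*(9*(-19)))/(-18 + (8 + 2*12)*(-223)) = (-241 + 387*(-171))/(-18 + (8 + 24)*(-223)) = (-241 - 66177)/(-18 + 32*(-223)) = -66418/(-18 - 7136) = -66418/(-7154) = -66418*(-1/7154) = 33209/3577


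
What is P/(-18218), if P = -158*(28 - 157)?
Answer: -10191/9109 ≈ -1.1188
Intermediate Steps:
P = 20382 (P = -158*(-129) = 20382)
P/(-18218) = 20382/(-18218) = 20382*(-1/18218) = -10191/9109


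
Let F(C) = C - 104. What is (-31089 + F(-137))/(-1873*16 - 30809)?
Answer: 31330/60777 ≈ 0.51549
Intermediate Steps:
F(C) = -104 + C
(-31089 + F(-137))/(-1873*16 - 30809) = (-31089 + (-104 - 137))/(-1873*16 - 30809) = (-31089 - 241)/(-29968 - 30809) = -31330/(-60777) = -31330*(-1/60777) = 31330/60777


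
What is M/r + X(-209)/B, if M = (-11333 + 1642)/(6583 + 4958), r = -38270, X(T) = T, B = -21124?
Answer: 46257296657/4664961527340 ≈ 0.0099159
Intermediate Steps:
M = -9691/11541 ≈ -0.83970
M/r + X(-209)/B = -9691/11541/(-38270) - 209/(-21124) = -9691/11541*(-1/38270) - 209*(-1/21124) = 9691/441674070 + 209/21124 = 46257296657/4664961527340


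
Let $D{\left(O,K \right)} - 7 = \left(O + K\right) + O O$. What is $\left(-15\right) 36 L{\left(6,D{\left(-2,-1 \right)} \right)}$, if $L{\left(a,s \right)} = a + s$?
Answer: $-7560$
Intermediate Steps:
$D{\left(O,K \right)} = 7 + K + O + O^{2}$ ($D{\left(O,K \right)} = 7 + \left(\left(O + K\right) + O O\right) = 7 + \left(\left(K + O\right) + O^{2}\right) = 7 + \left(K + O + O^{2}\right) = 7 + K + O + O^{2}$)
$\left(-15\right) 36 L{\left(6,D{\left(-2,-1 \right)} \right)} = \left(-15\right) 36 \left(6 + \left(7 - 1 - 2 + \left(-2\right)^{2}\right)\right) = - 540 \left(6 + \left(7 - 1 - 2 + 4\right)\right) = - 540 \left(6 + 8\right) = \left(-540\right) 14 = -7560$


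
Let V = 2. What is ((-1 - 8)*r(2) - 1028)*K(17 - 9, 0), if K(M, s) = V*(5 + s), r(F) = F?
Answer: -10460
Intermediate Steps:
K(M, s) = 10 + 2*s (K(M, s) = 2*(5 + s) = 10 + 2*s)
((-1 - 8)*r(2) - 1028)*K(17 - 9, 0) = ((-1 - 8)*2 - 1028)*(10 + 2*0) = (-9*2 - 1028)*(10 + 0) = (-18 - 1028)*10 = -1046*10 = -10460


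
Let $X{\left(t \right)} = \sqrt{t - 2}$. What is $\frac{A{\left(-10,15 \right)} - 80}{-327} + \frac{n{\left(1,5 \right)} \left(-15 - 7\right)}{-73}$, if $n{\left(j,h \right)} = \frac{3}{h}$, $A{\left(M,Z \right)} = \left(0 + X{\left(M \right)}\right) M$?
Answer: $\frac{50782}{119355} + \frac{20 i \sqrt{3}}{327} \approx 0.42547 + 0.10594 i$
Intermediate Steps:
$X{\left(t \right)} = \sqrt{-2 + t}$
$A{\left(M,Z \right)} = M \sqrt{-2 + M}$ ($A{\left(M,Z \right)} = \left(0 + \sqrt{-2 + M}\right) M = \sqrt{-2 + M} M = M \sqrt{-2 + M}$)
$\frac{A{\left(-10,15 \right)} - 80}{-327} + \frac{n{\left(1,5 \right)} \left(-15 - 7\right)}{-73} = \frac{- 10 \sqrt{-2 - 10} - 80}{-327} + \frac{\frac{3}{5} \left(-15 - 7\right)}{-73} = \left(- 10 \sqrt{-12} - 80\right) \left(- \frac{1}{327}\right) + 3 \cdot \frac{1}{5} \left(-22\right) \left(- \frac{1}{73}\right) = \left(- 10 \cdot 2 i \sqrt{3} - 80\right) \left(- \frac{1}{327}\right) + \frac{3}{5} \left(-22\right) \left(- \frac{1}{73}\right) = \left(- 20 i \sqrt{3} - 80\right) \left(- \frac{1}{327}\right) - - \frac{66}{365} = \left(-80 - 20 i \sqrt{3}\right) \left(- \frac{1}{327}\right) + \frac{66}{365} = \left(\frac{80}{327} + \frac{20 i \sqrt{3}}{327}\right) + \frac{66}{365} = \frac{50782}{119355} + \frac{20 i \sqrt{3}}{327}$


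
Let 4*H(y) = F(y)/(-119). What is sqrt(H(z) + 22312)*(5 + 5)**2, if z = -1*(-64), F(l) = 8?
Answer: 300*sqrt(35106666)/119 ≈ 14937.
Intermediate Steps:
z = 64
H(y) = -2/119 (H(y) = (8/(-119))/4 = (8*(-1/119))/4 = (1/4)*(-8/119) = -2/119)
sqrt(H(z) + 22312)*(5 + 5)**2 = sqrt(-2/119 + 22312)*(5 + 5)**2 = sqrt(2655126/119)*10**2 = (3*sqrt(35106666)/119)*100 = 300*sqrt(35106666)/119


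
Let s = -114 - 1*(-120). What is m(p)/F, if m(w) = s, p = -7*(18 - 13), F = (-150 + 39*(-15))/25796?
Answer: -51592/245 ≈ -210.58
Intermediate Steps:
F = -735/25796 (F = (-150 - 585)*(1/25796) = -735*1/25796 = -735/25796 ≈ -0.028493)
s = 6 (s = -114 + 120 = 6)
p = -35 (p = -7*5 = -35)
m(w) = 6
m(p)/F = 6/(-735/25796) = 6*(-25796/735) = -51592/245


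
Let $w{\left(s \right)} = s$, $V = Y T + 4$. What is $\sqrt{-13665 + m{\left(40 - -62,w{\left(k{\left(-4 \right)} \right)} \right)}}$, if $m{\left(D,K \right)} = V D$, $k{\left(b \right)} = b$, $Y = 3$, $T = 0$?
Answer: $3 i \sqrt{1473} \approx 115.14 i$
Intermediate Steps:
$V = 4$ ($V = 3 \cdot 0 + 4 = 0 + 4 = 4$)
$m{\left(D,K \right)} = 4 D$
$\sqrt{-13665 + m{\left(40 - -62,w{\left(k{\left(-4 \right)} \right)} \right)}} = \sqrt{-13665 + 4 \left(40 - -62\right)} = \sqrt{-13665 + 4 \left(40 + 62\right)} = \sqrt{-13665 + 4 \cdot 102} = \sqrt{-13665 + 408} = \sqrt{-13257} = 3 i \sqrt{1473}$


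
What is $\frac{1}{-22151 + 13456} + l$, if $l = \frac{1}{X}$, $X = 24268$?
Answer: $- \frac{15573}{211010260} \approx -7.3802 \cdot 10^{-5}$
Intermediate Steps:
$l = \frac{1}{24268} \approx 4.1207 \cdot 10^{-5}$
$\frac{1}{-22151 + 13456} + l = \frac{1}{-22151 + 13456} + \frac{1}{24268} = \frac{1}{-8695} + \frac{1}{24268} = - \frac{1}{8695} + \frac{1}{24268} = - \frac{15573}{211010260}$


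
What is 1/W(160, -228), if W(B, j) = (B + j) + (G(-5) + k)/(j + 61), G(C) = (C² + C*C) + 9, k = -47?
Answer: -167/11368 ≈ -0.014690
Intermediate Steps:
G(C) = 9 + 2*C² (G(C) = (C² + C²) + 9 = 2*C² + 9 = 9 + 2*C²)
W(B, j) = B + j + 12/(61 + j) (W(B, j) = (B + j) + ((9 + 2*(-5)²) - 47)/(j + 61) = (B + j) + ((9 + 2*25) - 47)/(61 + j) = (B + j) + ((9 + 50) - 47)/(61 + j) = (B + j) + (59 - 47)/(61 + j) = (B + j) + 12/(61 + j) = B + j + 12/(61 + j))
1/W(160, -228) = 1/((12 + (-228)² + 61*160 + 61*(-228) + 160*(-228))/(61 - 228)) = 1/((12 + 51984 + 9760 - 13908 - 36480)/(-167)) = 1/(-1/167*11368) = 1/(-11368/167) = -167/11368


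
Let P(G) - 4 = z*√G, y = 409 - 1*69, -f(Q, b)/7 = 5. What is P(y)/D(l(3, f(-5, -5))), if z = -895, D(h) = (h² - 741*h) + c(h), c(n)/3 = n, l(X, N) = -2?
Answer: 1/370 - 179*√85/148 ≈ -11.148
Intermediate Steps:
f(Q, b) = -35 (f(Q, b) = -7*5 = -35)
c(n) = 3*n
D(h) = h² - 738*h (D(h) = (h² - 741*h) + 3*h = h² - 738*h)
y = 340 (y = 409 - 69 = 340)
P(G) = 4 - 895*√G
P(y)/D(l(3, f(-5, -5))) = (4 - 1790*√85)/((-2*(-738 - 2))) = (4 - 1790*√85)/((-2*(-740))) = (4 - 1790*√85)/1480 = (4 - 1790*√85)*(1/1480) = 1/370 - 179*√85/148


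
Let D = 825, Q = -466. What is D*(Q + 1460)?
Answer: 820050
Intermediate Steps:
D*(Q + 1460) = 825*(-466 + 1460) = 825*994 = 820050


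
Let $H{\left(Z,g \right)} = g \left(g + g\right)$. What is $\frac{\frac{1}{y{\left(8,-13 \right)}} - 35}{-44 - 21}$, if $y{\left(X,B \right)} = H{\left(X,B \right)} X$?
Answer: $\frac{94639}{175760} \approx 0.53846$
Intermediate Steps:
$H{\left(Z,g \right)} = 2 g^{2}$ ($H{\left(Z,g \right)} = g 2 g = 2 g^{2}$)
$y{\left(X,B \right)} = 2 X B^{2}$ ($y{\left(X,B \right)} = 2 B^{2} X = 2 X B^{2}$)
$\frac{\frac{1}{y{\left(8,-13 \right)}} - 35}{-44 - 21} = \frac{\frac{1}{2 \cdot 8 \left(-13\right)^{2}} - 35}{-44 - 21} = \frac{\frac{1}{2 \cdot 8 \cdot 169} - 35}{-65} = \left(\frac{1}{2704} - 35\right) \left(- \frac{1}{65}\right) = \left(- \frac{94639}{2704}\right) \left(- \frac{1}{65}\right) = \frac{94639}{175760}$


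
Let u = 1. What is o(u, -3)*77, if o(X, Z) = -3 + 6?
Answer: 231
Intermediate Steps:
o(X, Z) = 3
o(u, -3)*77 = 3*77 = 231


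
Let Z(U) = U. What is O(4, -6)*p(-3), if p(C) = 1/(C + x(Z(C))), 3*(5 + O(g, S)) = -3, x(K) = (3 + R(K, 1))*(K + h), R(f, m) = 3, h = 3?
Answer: 2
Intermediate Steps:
x(K) = 18 + 6*K (x(K) = (3 + 3)*(K + 3) = 6*(3 + K) = 18 + 6*K)
O(g, S) = -6 (O(g, S) = -5 + (⅓)*(-3) = -5 - 1 = -6)
p(C) = 1/(18 + 7*C) (p(C) = 1/(C + (18 + 6*C)) = 1/(18 + 7*C))
O(4, -6)*p(-3) = -6/(18 + 7*(-3)) = -6/(18 - 21) = -6/(-3) = -6*(-⅓) = 2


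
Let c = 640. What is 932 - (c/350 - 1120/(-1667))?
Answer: 54231652/58345 ≈ 929.50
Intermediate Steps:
932 - (c/350 - 1120/(-1667)) = 932 - (640/350 - 1120/(-1667)) = 932 - (640*(1/350) - 1120*(-1/1667)) = 932 - (64/35 + 1120/1667) = 932 - 1*145888/58345 = 932 - 145888/58345 = 54231652/58345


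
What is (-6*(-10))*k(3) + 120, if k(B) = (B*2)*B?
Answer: 1200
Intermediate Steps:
k(B) = 2*B² (k(B) = (2*B)*B = 2*B²)
(-6*(-10))*k(3) + 120 = (-6*(-10))*(2*3²) + 120 = 60*(2*9) + 120 = 60*18 + 120 = 1080 + 120 = 1200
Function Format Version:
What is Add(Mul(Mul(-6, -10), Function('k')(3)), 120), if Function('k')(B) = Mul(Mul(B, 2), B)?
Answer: 1200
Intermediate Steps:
Function('k')(B) = Mul(2, Pow(B, 2)) (Function('k')(B) = Mul(Mul(2, B), B) = Mul(2, Pow(B, 2)))
Add(Mul(Mul(-6, -10), Function('k')(3)), 120) = Add(Mul(Mul(-6, -10), Mul(2, Pow(3, 2))), 120) = Add(Mul(60, Mul(2, 9)), 120) = Add(Mul(60, 18), 120) = Add(1080, 120) = 1200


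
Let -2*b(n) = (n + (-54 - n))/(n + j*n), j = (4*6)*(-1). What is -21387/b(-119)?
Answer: -19512073/9 ≈ -2.1680e+6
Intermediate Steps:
j = -24 (j = 24*(-1) = -24)
b(n) = -27/(23*n) (b(n) = -(n + (-54 - n))/(2*(n - 24*n)) = -(-27)/((-23*n)) = -(-27)*(-1/(23*n)) = -27/(23*n))
-21387/b(-119) = -21387/((-27/23/(-119))) = -21387/((-27/23*(-1/119))) = -21387/27/2737 = -21387*2737/27 = -19512073/9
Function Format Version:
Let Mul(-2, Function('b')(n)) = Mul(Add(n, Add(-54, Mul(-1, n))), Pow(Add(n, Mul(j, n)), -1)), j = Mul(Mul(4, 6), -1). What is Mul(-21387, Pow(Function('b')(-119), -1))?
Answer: Rational(-19512073, 9) ≈ -2.1680e+6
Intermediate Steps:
j = -24 (j = Mul(24, -1) = -24)
Function('b')(n) = Mul(Rational(-27, 23), Pow(n, -1)) (Function('b')(n) = Mul(Rational(-1, 2), Mul(Add(n, Add(-54, Mul(-1, n))), Pow(Add(n, Mul(-24, n)), -1))) = Mul(Rational(-1, 2), Mul(-54, Pow(Mul(-23, n), -1))) = Mul(Rational(-1, 2), Mul(-54, Mul(Rational(-1, 23), Pow(n, -1)))) = Mul(Rational(-1, 2), Mul(Rational(54, 23), Pow(n, -1))) = Mul(Rational(-27, 23), Pow(n, -1)))
Mul(-21387, Pow(Function('b')(-119), -1)) = Mul(-21387, Pow(Mul(Rational(-27, 23), Pow(-119, -1)), -1)) = Mul(-21387, Pow(Mul(Rational(-27, 23), Rational(-1, 119)), -1)) = Mul(-21387, Pow(Rational(27, 2737), -1)) = Mul(-21387, Rational(2737, 27)) = Rational(-19512073, 9)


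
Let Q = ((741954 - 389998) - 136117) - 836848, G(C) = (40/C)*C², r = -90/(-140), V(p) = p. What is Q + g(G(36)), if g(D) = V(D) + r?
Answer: -8673957/14 ≈ -6.1957e+5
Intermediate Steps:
r = 9/14 (r = -90*(-1/140) = 9/14 ≈ 0.64286)
G(C) = 40*C
Q = -621009 (Q = (351956 - 136117) - 836848 = 215839 - 836848 = -621009)
g(D) = 9/14 + D (g(D) = D + 9/14 = 9/14 + D)
Q + g(G(36)) = -621009 + (9/14 + 40*36) = -621009 + (9/14 + 1440) = -621009 + 20169/14 = -8673957/14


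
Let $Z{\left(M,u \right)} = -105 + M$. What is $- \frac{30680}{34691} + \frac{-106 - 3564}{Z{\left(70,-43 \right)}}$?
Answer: $\frac{25248434}{242837} \approx 103.97$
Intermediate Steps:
$- \frac{30680}{34691} + \frac{-106 - 3564}{Z{\left(70,-43 \right)}} = - \frac{30680}{34691} + \frac{-106 - 3564}{-105 + 70} = \left(-30680\right) \frac{1}{34691} + \frac{-106 - 3564}{-35} = - \frac{30680}{34691} - - \frac{734}{7} = - \frac{30680}{34691} + \frac{734}{7} = \frac{25248434}{242837}$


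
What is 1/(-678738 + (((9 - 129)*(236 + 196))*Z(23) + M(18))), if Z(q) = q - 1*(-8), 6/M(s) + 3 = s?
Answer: -5/11428888 ≈ -4.3749e-7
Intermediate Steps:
M(s) = 6/(-3 + s)
Z(q) = 8 + q (Z(q) = q + 8 = 8 + q)
1/(-678738 + (((9 - 129)*(236 + 196))*Z(23) + M(18))) = 1/(-678738 + (((9 - 129)*(236 + 196))*(8 + 23) + 6/(-3 + 18))) = 1/(-678738 + (-120*432*31 + 6/15)) = 1/(-678738 + (-51840*31 + 6*(1/15))) = 1/(-678738 + (-1607040 + ⅖)) = 1/(-678738 - 8035198/5) = 1/(-11428888/5) = -5/11428888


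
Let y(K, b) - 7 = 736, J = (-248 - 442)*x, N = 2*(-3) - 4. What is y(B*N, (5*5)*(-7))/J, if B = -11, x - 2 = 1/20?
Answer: -1486/2829 ≈ -0.52527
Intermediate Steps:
x = 41/20 (x = 2 + 1/20 = 41/20 ≈ 2.0500)
N = -10 (N = -6 - 4 = -10)
J = -2829/2 (J = (-248 - 442)*(41/20) = -690*41/20 = -2829/2 ≈ -1414.5)
y(K, b) = 743 (y(K, b) = 7 + 736 = 743)
y(B*N, (5*5)*(-7))/J = 743/(-2829/2) = 743*(-2/2829) = -1486/2829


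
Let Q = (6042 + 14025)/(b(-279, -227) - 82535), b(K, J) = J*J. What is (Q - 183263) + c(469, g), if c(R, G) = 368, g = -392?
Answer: -5670862437/31006 ≈ -1.8290e+5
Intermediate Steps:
b(K, J) = J²
Q = -20067/31006 (Q = (6042 + 14025)/((-227)² - 82535) = 20067/(51529 - 82535) = 20067/(-31006) = 20067*(-1/31006) = -20067/31006 ≈ -0.64720)
(Q - 183263) + c(469, g) = (-20067/31006 - 183263) + 368 = -5682272645/31006 + 368 = -5670862437/31006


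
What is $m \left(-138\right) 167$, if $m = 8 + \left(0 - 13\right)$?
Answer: $115230$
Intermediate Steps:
$m = -5$ ($m = 8 + \left(0 - 13\right) = 8 - 13 = -5$)
$m \left(-138\right) 167 = \left(-5\right) \left(-138\right) 167 = 690 \cdot 167 = 115230$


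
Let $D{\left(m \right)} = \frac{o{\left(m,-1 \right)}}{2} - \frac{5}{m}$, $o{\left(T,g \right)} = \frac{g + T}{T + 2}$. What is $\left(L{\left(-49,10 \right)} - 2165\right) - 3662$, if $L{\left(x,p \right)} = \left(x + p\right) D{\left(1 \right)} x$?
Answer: $-15382$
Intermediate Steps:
$o{\left(T,g \right)} = \frac{T + g}{2 + T}$
$D{\left(m \right)} = - \frac{5}{m} + \frac{-1 + m}{2 \left(2 + m\right)}$ ($D{\left(m \right)} = \frac{\frac{1}{2 + m} \left(m - 1\right)}{2} - \frac{5}{m} = \frac{-1 + m}{2 + m} \frac{1}{2} - \frac{5}{m} = \frac{-1 + m}{2 \left(2 + m\right)} - \frac{5}{m} = - \frac{5}{m} + \frac{-1 + m}{2 \left(2 + m\right)}$)
$L{\left(x,p \right)} = x \left(- 5 p - 5 x\right)$ ($L{\left(x,p \right)} = \left(x + p\right) \frac{-20 + 1^{2} - 11}{2 \cdot 1 \left(2 + 1\right)} x = \left(p + x\right) \frac{1}{2} \cdot 1 \cdot \frac{1}{3} \left(-20 + 1 - 11\right) x = \left(p + x\right) \frac{1}{2} \cdot 1 \cdot \frac{1}{3} \left(-30\right) x = \left(p + x\right) \left(-5\right) x = \left(- 5 p - 5 x\right) x = x \left(- 5 p - 5 x\right)$)
$\left(L{\left(-49,10 \right)} - 2165\right) - 3662 = \left(\left(-5\right) \left(-49\right) \left(10 - 49\right) - 2165\right) - 3662 = \left(\left(-5\right) \left(-49\right) \left(-39\right) - 2165\right) - 3662 = \left(-9555 - 2165\right) - 3662 = -11720 - 3662 = -15382$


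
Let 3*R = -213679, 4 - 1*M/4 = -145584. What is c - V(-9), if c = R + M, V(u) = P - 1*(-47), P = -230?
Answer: 1533926/3 ≈ 5.1131e+5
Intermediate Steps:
M = 582352 (M = 16 - 4*(-145584) = 16 + 582336 = 582352)
R = -213679/3 (R = (1/3)*(-213679) = -213679/3 ≈ -71226.)
V(u) = -183 (V(u) = -230 - 1*(-47) = -230 + 47 = -183)
c = 1533377/3 (c = -213679/3 + 582352 = 1533377/3 ≈ 5.1113e+5)
c - V(-9) = 1533377/3 - 1*(-183) = 1533377/3 + 183 = 1533926/3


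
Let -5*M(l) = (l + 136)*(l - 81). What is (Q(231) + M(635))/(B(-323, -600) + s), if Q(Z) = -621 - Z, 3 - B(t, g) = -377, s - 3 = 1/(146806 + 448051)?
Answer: -128308870329/569575580 ≈ -225.27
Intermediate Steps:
s = 1784572/594857 (s = 3 + 1/(146806 + 448051) = 3 + 1/594857 = 1784572/594857 ≈ 3.0000)
B(t, g) = 380 (B(t, g) = 3 - 1*(-377) = 3 + 377 = 380)
M(l) = -(-81 + l)*(136 + l)/5 (M(l) = -(l + 136)*(l - 81)/5 = -(136 + l)*(-81 + l)/5 = -(-81 + l)*(136 + l)/5)
(Q(231) + M(635))/(B(-323, -600) + s) = ((-621 - 1*231) + (11016/5 - 11*635 - 1/5*635**2))/(380 + 1784572/594857) = ((-621 - 231) + (11016/5 - 6985 - 1/5*403225))/(227830232/594857) = (-852 + (11016/5 - 6985 - 80645))*(594857/227830232) = (-852 - 427134/5)*(594857/227830232) = -431394/5*594857/227830232 = -128308870329/569575580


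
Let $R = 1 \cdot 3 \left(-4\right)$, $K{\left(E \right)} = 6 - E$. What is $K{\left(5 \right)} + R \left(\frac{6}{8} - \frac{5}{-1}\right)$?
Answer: $-68$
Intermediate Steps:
$R = -12$ ($R = 3 \left(-4\right) = -12$)
$K{\left(5 \right)} + R \left(\frac{6}{8} - \frac{5}{-1}\right) = \left(6 - 5\right) - 12 \left(\frac{6}{8} - \frac{5}{-1}\right) = \left(6 - 5\right) - 12 \left(6 \cdot \frac{1}{8} - -5\right) = 1 - 12 \left(\frac{3}{4} + 5\right) = 1 - 69 = -68$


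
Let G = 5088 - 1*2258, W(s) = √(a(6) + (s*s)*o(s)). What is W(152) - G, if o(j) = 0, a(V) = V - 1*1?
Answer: -2830 + √5 ≈ -2827.8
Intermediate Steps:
a(V) = -1 + V (a(V) = V - 1 = -1 + V)
W(s) = √5 (W(s) = √((-1 + 6) + (s*s)*0) = √(5 + s²*0) = √(5 + 0) = √5)
G = 2830 (G = 5088 - 2258 = 2830)
W(152) - G = √5 - 1*2830 = √5 - 2830 = -2830 + √5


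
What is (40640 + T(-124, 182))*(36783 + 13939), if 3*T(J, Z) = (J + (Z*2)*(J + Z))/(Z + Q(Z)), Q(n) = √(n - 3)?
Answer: 6179590702544/2995 - 32259192*√179/2995 ≈ 2.0632e+9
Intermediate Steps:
Q(n) = √(-3 + n)
T(J, Z) = (J + 2*Z*(J + Z))/(3*(Z + √(-3 + Z))) (T(J, Z) = ((J + (Z*2)*(J + Z))/(Z + √(-3 + Z)))/3 = ((J + (2*Z)*(J + Z))/(Z + √(-3 + Z)))/3 = ((J + 2*Z*(J + Z))/(Z + √(-3 + Z)))/3 = (J + 2*Z*(J + Z))/(3*(Z + √(-3 + Z))))
(40640 + T(-124, 182))*(36783 + 13939) = (40640 + (-124 + 2*182² + 2*(-124)*182)/(3*(182 + √(-3 + 182))))*(36783 + 13939) = (40640 + (-124 + 2*33124 - 45136)/(3*(182 + √179)))*50722 = (40640 + (-124 + 66248 - 45136)/(3*(182 + √179)))*50722 = (40640 + (⅓)*20988/(182 + √179))*50722 = (40640 + 6996/(182 + √179))*50722 = 2061342080 + 354851112/(182 + √179)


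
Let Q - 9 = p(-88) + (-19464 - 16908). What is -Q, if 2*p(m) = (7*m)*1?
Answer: 36671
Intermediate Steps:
p(m) = 7*m/2 (p(m) = ((7*m)*1)/2 = (7*m)/2 = 7*m/2)
Q = -36671 (Q = 9 + ((7/2)*(-88) + (-19464 - 16908)) = 9 + (-308 - 36372) = 9 - 36680 = -36671)
-Q = -1*(-36671) = 36671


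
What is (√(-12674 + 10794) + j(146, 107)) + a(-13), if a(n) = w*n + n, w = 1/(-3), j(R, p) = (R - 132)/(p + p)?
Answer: -2761/321 + 2*I*√470 ≈ -8.6012 + 43.359*I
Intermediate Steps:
j(R, p) = (-132 + R)/(2*p) (j(R, p) = (-132 + R)/((2*p)) = (-132 + R)*(1/(2*p)) = (-132 + R)/(2*p))
w = -⅓ ≈ -0.33333
a(n) = 2*n/3 (a(n) = -n/3 + n = 2*n/3)
(√(-12674 + 10794) + j(146, 107)) + a(-13) = (√(-12674 + 10794) + (½)*(-132 + 146)/107) + (⅔)*(-13) = (√(-1880) + (½)*(1/107)*14) - 26/3 = (2*I*√470 + 7/107) - 26/3 = (7/107 + 2*I*√470) - 26/3 = -2761/321 + 2*I*√470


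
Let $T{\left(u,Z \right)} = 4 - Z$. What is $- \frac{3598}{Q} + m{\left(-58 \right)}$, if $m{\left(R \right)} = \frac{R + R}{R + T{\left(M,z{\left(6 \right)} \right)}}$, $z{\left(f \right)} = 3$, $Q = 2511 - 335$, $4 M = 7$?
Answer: $\frac{23665}{62016} \approx 0.3816$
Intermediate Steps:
$M = \frac{7}{4}$ ($M = \frac{1}{4} \cdot 7 = \frac{7}{4} \approx 1.75$)
$Q = 2176$ ($Q = 2511 - 335 = 2176$)
$m{\left(R \right)} = \frac{2 R}{1 + R}$ ($m{\left(R \right)} = \frac{R + R}{R + \left(4 - 3\right)} = \frac{2 R}{R + \left(4 - 3\right)} = \frac{2 R}{R + 1} = \frac{2 R}{1 + R}$)
$- \frac{3598}{Q} + m{\left(-58 \right)} = - \frac{3598}{2176} + 2 \left(-58\right) \frac{1}{1 - 58} = \left(-3598\right) \frac{1}{2176} + 2 \left(-58\right) \frac{1}{-57} = - \frac{1799}{1088} + 2 \left(-58\right) \left(- \frac{1}{57}\right) = - \frac{1799}{1088} + \frac{116}{57} = \frac{23665}{62016}$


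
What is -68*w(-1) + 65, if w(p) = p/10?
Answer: 359/5 ≈ 71.800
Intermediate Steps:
w(p) = p/10 (w(p) = p*(1/10) = p/10)
-68*w(-1) + 65 = -34*(-1)/5 + 65 = -68*(-1/10) + 65 = 34/5 + 65 = 359/5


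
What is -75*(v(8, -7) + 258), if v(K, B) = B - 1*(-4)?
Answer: -19125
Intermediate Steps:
v(K, B) = 4 + B (v(K, B) = B + 4 = 4 + B)
-75*(v(8, -7) + 258) = -75*((4 - 7) + 258) = -75*(-3 + 258) = -75*255 = -19125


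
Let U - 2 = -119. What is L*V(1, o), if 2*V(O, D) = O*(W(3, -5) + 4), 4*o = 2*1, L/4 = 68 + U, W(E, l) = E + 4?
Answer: -1078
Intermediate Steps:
U = -117 (U = 2 - 119 = -117)
W(E, l) = 4 + E
L = -196 (L = 4*(68 - 117) = 4*(-49) = -196)
o = 1/2 (o = (2*1)/4 = (1/4)*2 = 1/2 ≈ 0.50000)
V(O, D) = 11*O/2 (V(O, D) = (O*((4 + 3) + 4))/2 = (O*(7 + 4))/2 = (O*11)/2 = (11*O)/2 = 11*O/2)
L*V(1, o) = -1078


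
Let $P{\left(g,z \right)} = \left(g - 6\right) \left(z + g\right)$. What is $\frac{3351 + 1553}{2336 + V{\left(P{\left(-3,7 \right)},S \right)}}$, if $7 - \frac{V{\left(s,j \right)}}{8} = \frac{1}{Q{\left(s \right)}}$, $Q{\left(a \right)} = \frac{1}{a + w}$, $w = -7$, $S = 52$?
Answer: $\frac{613}{342} \approx 1.7924$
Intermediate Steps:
$P{\left(g,z \right)} = \left(-6 + g\right) \left(g + z\right)$
$Q{\left(a \right)} = \frac{1}{-7 + a}$ ($Q{\left(a \right)} = \frac{1}{a - 7} = \frac{1}{-7 + a}$)
$V{\left(s,j \right)} = 112 - 8 s$ ($V{\left(s,j \right)} = 56 - \frac{8}{\frac{1}{-7 + s}} = 56 - 8 \left(-7 + s\right) = 56 - \left(-56 + 8 s\right) = 112 - 8 s$)
$\frac{3351 + 1553}{2336 + V{\left(P{\left(-3,7 \right)},S \right)}} = \frac{3351 + 1553}{2336 - \left(-112 + 8 \left(\left(-3\right)^{2} - -18 - 42 - 21\right)\right)} = \frac{4904}{2336 - \left(-112 + 8 \left(9 + 18 - 42 - 21\right)\right)} = \frac{4904}{2336 + \left(112 - -288\right)} = \frac{4904}{2336 + \left(112 + 288\right)} = \frac{4904}{2336 + 400} = \frac{4904}{2736} = 4904 \cdot \frac{1}{2736} = \frac{613}{342}$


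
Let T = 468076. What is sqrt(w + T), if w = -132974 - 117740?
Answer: sqrt(217362) ≈ 466.22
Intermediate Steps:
w = -250714
sqrt(w + T) = sqrt(-250714 + 468076) = sqrt(217362)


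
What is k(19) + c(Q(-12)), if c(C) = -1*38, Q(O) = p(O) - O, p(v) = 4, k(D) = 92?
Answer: 54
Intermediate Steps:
Q(O) = 4 - O
c(C) = -38
k(19) + c(Q(-12)) = 92 - 38 = 54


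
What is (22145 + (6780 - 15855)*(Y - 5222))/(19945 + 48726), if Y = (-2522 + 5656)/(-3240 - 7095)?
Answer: 32668622825/47314319 ≈ 690.46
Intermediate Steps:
Y = -3134/10335 (Y = 3134/(-10335) = 3134*(-1/10335) = -3134/10335 ≈ -0.30324)
(22145 + (6780 - 15855)*(Y - 5222))/(19945 + 48726) = (22145 + (6780 - 15855)*(-3134/10335 - 5222))/(19945 + 48726) = (22145 - 9075*(-53972504/10335))/68671 = (22145 + 32653364920/689)*(1/68671) = (32668622825/689)*(1/68671) = 32668622825/47314319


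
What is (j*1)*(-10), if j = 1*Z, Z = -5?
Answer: 50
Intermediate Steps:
j = -5 (j = 1*(-5) = -5)
(j*1)*(-10) = -5*1*(-10) = -5*(-10) = 50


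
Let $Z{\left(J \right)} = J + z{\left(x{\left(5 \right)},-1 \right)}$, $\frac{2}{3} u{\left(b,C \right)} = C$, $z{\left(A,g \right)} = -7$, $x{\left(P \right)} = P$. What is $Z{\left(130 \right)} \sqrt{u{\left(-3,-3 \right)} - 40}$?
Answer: $\frac{123 i \sqrt{178}}{2} \approx 820.51 i$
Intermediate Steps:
$u{\left(b,C \right)} = \frac{3 C}{2}$
$Z{\left(J \right)} = -7 + J$ ($Z{\left(J \right)} = J - 7 = -7 + J$)
$Z{\left(130 \right)} \sqrt{u{\left(-3,-3 \right)} - 40} = \left(-7 + 130\right) \sqrt{\frac{3}{2} \left(-3\right) - 40} = 123 \sqrt{- \frac{9}{2} - 40} = 123 \sqrt{- \frac{89}{2}} = 123 \frac{i \sqrt{178}}{2} = \frac{123 i \sqrt{178}}{2}$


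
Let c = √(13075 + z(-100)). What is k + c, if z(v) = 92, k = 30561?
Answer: 30561 + 3*√1463 ≈ 30676.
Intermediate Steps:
c = 3*√1463 (c = √(13075 + 92) = √13167 = 3*√1463 ≈ 114.75)
k + c = 30561 + 3*√1463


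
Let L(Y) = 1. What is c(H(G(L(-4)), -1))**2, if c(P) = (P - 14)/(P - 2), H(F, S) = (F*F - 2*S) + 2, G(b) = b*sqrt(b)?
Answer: 9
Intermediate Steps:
G(b) = b**(3/2)
H(F, S) = 2 + F**2 - 2*S (H(F, S) = (F**2 - 2*S) + 2 = 2 + F**2 - 2*S)
c(P) = (-14 + P)/(-2 + P)
c(H(G(L(-4)), -1))**2 = ((-14 + (2 + (1**(3/2))**2 - 2*(-1)))/(-2 + (2 + (1**(3/2))**2 - 2*(-1))))**2 = ((-14 + (2 + 1**2 + 2))/(-2 + (2 + 1**2 + 2)))**2 = ((-14 + (2 + 1 + 2))/(-2 + (2 + 1 + 2)))**2 = ((-14 + 5)/(-2 + 5))**2 = (-9/3)**2 = ((1/3)*(-9))**2 = (-3)**2 = 9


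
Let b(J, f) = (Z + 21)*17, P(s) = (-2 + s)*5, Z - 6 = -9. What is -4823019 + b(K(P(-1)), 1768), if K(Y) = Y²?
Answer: -4822713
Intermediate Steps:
Z = -3 (Z = 6 - 9 = -3)
P(s) = -10 + 5*s
b(J, f) = 306 (b(J, f) = (-3 + 21)*17 = 18*17 = 306)
-4823019 + b(K(P(-1)), 1768) = -4823019 + 306 = -4822713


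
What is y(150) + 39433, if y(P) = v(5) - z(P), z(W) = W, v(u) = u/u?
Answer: 39284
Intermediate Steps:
v(u) = 1
y(P) = 1 - P
y(150) + 39433 = (1 - 1*150) + 39433 = (1 - 150) + 39433 = -149 + 39433 = 39284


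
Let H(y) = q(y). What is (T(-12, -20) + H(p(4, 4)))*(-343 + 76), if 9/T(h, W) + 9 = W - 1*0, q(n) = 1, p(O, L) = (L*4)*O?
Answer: -5340/29 ≈ -184.14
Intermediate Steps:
p(O, L) = 4*L*O (p(O, L) = (4*L)*O = 4*L*O)
H(y) = 1
T(h, W) = 9/(-9 + W) (T(h, W) = 9/(-9 + (W - 1*0)) = 9/(-9 + (W + 0)) = 9/(-9 + W))
(T(-12, -20) + H(p(4, 4)))*(-343 + 76) = (9/(-9 - 20) + 1)*(-343 + 76) = (9/(-29) + 1)*(-267) = (9*(-1/29) + 1)*(-267) = (-9/29 + 1)*(-267) = (20/29)*(-267) = -5340/29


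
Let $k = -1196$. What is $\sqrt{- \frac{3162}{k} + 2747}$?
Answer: $\frac{\sqrt{983283626}}{598} \approx 52.437$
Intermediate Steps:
$\sqrt{- \frac{3162}{k} + 2747} = \sqrt{- \frac{3162}{-1196} + 2747} = \sqrt{\left(-3162\right) \left(- \frac{1}{1196}\right) + 2747} = \sqrt{\frac{1581}{598} + 2747} = \sqrt{\frac{1644287}{598}} = \frac{\sqrt{983283626}}{598}$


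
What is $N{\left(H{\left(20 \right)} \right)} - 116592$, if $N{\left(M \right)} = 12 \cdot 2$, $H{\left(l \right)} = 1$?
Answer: $-116568$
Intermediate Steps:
$N{\left(M \right)} = 24$
$N{\left(H{\left(20 \right)} \right)} - 116592 = 24 - 116592 = -116568$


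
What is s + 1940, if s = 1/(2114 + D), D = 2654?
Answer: 9249921/4768 ≈ 1940.0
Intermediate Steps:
s = 1/4768 (s = 1/(2114 + 2654) = 1/4768 ≈ 0.00020973)
s + 1940 = 1/4768 + 1940 = 9249921/4768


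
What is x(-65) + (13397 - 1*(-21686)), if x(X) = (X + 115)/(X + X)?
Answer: 456074/13 ≈ 35083.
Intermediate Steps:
x(X) = (115 + X)/(2*X) (x(X) = (115 + X)/((2*X)) = (115 + X)*(1/(2*X)) = (115 + X)/(2*X))
x(-65) + (13397 - 1*(-21686)) = (½)*(115 - 65)/(-65) + (13397 - 1*(-21686)) = (½)*(-1/65)*50 + (13397 + 21686) = -5/13 + 35083 = 456074/13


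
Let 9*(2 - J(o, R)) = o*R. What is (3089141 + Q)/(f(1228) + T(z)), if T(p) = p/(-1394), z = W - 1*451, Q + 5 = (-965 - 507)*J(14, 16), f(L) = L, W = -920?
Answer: 39179005664/15418827 ≈ 2541.0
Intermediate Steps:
J(o, R) = 2 - R*o/9 (J(o, R) = 2 - o*R/9 = 2 - R*o/9)
Q = 303187/9 (Q = -5 + (-965 - 507)*(2 - ⅑*16*14) = -5 - 1472*(2 - 224/9) = -5 - 1472*(-206/9) = -5 + 303232/9 = 303187/9 ≈ 33687.)
z = -1371 (z = -920 - 1*451 = -920 - 451 = -1371)
T(p) = -p/1394 (T(p) = p*(-1/1394) = -p/1394)
(3089141 + Q)/(f(1228) + T(z)) = (3089141 + 303187/9)/(1228 - 1/1394*(-1371)) = 28105456/(9*(1228 + 1371/1394)) = 28105456/(9*(1713203/1394)) = (28105456/9)*(1394/1713203) = 39179005664/15418827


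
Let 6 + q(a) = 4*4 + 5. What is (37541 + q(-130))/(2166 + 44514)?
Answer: 9389/11670 ≈ 0.80454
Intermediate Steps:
q(a) = 15 (q(a) = -6 + (4*4 + 5) = -6 + (16 + 5) = -6 + 21 = 15)
(37541 + q(-130))/(2166 + 44514) = (37541 + 15)/(2166 + 44514) = 37556/46680 = 37556*(1/46680) = 9389/11670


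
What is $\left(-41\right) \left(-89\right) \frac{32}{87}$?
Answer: $\frac{116768}{87} \approx 1342.2$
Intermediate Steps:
$\left(-41\right) \left(-89\right) \frac{32}{87} = 3649 \cdot 32 \cdot \frac{1}{87} = 3649 \cdot \frac{32}{87} = \frac{116768}{87}$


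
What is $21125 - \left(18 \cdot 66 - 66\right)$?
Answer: $20003$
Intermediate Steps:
$21125 - \left(18 \cdot 66 - 66\right) = 21125 - \left(1188 - 66\right) = 21125 - 1122 = 20003$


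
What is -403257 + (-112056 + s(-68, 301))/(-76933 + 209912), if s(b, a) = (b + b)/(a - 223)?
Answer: -13320816317/33033 ≈ -4.0326e+5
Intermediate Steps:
s(b, a) = 2*b/(-223 + a) (s(b, a) = (2*b)/(-223 + a) = 2*b/(-223 + a))
-403257 + (-112056 + s(-68, 301))/(-76933 + 209912) = -403257 + (-112056 + 2*(-68)/(-223 + 301))/(-76933 + 209912) = -403257 + (-112056 + 2*(-68)/78)/132979 = -403257 + (-112056 + 2*(-68)*(1/78))*(1/132979) = -403257 + (-112056 - 68/39)*(1/132979) = -403257 - 4370252/39*1/132979 = -403257 - 27836/33033 = -13320816317/33033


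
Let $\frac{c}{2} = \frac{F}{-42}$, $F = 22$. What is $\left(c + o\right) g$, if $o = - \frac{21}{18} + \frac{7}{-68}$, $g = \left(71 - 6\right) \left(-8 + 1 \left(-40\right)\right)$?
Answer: $\frac{860340}{119} \approx 7229.8$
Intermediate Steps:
$g = -3120$ ($g = 65 \left(-8 - 40\right) = 65 \left(-48\right) = -3120$)
$c = - \frac{22}{21}$ ($c = 2 \frac{22}{-42} = 2 \cdot 22 \left(- \frac{1}{42}\right) = 2 \left(- \frac{11}{21}\right) = - \frac{22}{21} \approx -1.0476$)
$o = - \frac{259}{204}$ ($o = \left(-21\right) \frac{1}{18} + 7 \left(- \frac{1}{68}\right) = - \frac{7}{6} - \frac{7}{68} = - \frac{259}{204} \approx -1.2696$)
$\left(c + o\right) g = \left(- \frac{22}{21} - \frac{259}{204}\right) \left(-3120\right) = \left(- \frac{1103}{476}\right) \left(-3120\right) = \frac{860340}{119}$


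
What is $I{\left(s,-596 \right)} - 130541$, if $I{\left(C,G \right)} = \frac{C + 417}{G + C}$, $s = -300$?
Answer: $- \frac{116964853}{896} \approx -1.3054 \cdot 10^{5}$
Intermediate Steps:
$I{\left(C,G \right)} = \frac{417 + C}{C + G}$
$I{\left(s,-596 \right)} - 130541 = \frac{417 - 300}{-300 - 596} - 130541 = \frac{1}{-896} \cdot 117 - 130541 = \left(- \frac{1}{896}\right) 117 - 130541 = - \frac{117}{896} - 130541 = - \frac{116964853}{896}$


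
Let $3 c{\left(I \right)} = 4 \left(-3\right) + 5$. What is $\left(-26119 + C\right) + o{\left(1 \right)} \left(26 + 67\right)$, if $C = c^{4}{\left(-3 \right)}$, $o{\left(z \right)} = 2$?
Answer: $- \frac{2098172}{81} \approx -25903.0$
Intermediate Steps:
$c{\left(I \right)} = - \frac{7}{3}$ ($c{\left(I \right)} = \frac{4 \left(-3\right) + 5}{3} = \frac{-12 + 5}{3} = \frac{1}{3} \left(-7\right) = - \frac{7}{3}$)
$C = \frac{2401}{81}$ ($C = \left(- \frac{7}{3}\right)^{4} = \frac{2401}{81} \approx 29.642$)
$\left(-26119 + C\right) + o{\left(1 \right)} \left(26 + 67\right) = \left(-26119 + \frac{2401}{81}\right) + 2 \left(26 + 67\right) = - \frac{2113238}{81} + 2 \cdot 93 = - \frac{2113238}{81} + 186 = - \frac{2098172}{81}$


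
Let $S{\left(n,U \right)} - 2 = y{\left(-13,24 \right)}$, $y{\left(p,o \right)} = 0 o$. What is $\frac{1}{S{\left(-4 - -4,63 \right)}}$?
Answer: $\frac{1}{2} \approx 0.5$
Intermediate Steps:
$y{\left(p,o \right)} = 0$
$S{\left(n,U \right)} = 2$ ($S{\left(n,U \right)} = 2 + 0 = 2$)
$\frac{1}{S{\left(-4 - -4,63 \right)}} = \frac{1}{2}$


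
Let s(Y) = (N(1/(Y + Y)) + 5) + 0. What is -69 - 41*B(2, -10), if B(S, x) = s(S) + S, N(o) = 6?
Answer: -602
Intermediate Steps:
s(Y) = 11 (s(Y) = (6 + 5) + 0 = 11 + 0 = 11)
B(S, x) = 11 + S
-69 - 41*B(2, -10) = -69 - 41*(11 + 2) = -69 - 41*13 = -69 - 533 = -602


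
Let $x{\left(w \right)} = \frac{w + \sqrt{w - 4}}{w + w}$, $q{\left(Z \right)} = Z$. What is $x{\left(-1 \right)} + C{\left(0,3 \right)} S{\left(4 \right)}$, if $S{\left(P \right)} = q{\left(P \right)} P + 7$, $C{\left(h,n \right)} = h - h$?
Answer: $\frac{1}{2} - \frac{i \sqrt{5}}{2} \approx 0.5 - 1.118 i$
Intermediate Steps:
$C{\left(h,n \right)} = 0$
$x{\left(w \right)} = \frac{w + \sqrt{-4 + w}}{2 w}$
$S{\left(P \right)} = 7 + P^{2}$ ($S{\left(P \right)} = P P + 7 = P^{2} + 7 = 7 + P^{2}$)
$x{\left(-1 \right)} + C{\left(0,3 \right)} S{\left(4 \right)} = \frac{-1 + \sqrt{-4 - 1}}{2 \left(-1\right)} + 0 \left(7 + 4^{2}\right) = \frac{1}{2} \left(-1\right) \left(-1 + \sqrt{-5}\right) + 0 \left(7 + 16\right) = \frac{1}{2} \left(-1\right) \left(-1 + i \sqrt{5}\right) + 0 \cdot 23 = \left(\frac{1}{2} - \frac{i \sqrt{5}}{2}\right) + 0 = \frac{1}{2} - \frac{i \sqrt{5}}{2}$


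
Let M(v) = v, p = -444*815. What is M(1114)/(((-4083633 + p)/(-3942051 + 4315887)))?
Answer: -138817768/1481831 ≈ -93.680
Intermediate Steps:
p = -361860
M(1114)/(((-4083633 + p)/(-3942051 + 4315887))) = 1114/(((-4083633 - 361860)/(-3942051 + 4315887))) = 1114/((-4445493/373836)) = 1114/((-4445493*1/373836)) = 1114/(-1481831/124612) = 1114*(-124612/1481831) = -138817768/1481831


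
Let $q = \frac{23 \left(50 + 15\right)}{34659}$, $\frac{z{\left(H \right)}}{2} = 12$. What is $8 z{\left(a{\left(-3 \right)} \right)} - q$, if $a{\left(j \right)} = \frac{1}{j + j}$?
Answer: $\frac{6653033}{34659} \approx 191.96$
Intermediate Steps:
$a{\left(j \right)} = \frac{1}{2 j}$
$z{\left(H \right)} = 24$ ($z{\left(H \right)} = 2 \cdot 12 = 24$)
$q = \frac{1495}{34659}$ ($q = 23 \cdot 65 \cdot \frac{1}{34659} = 1495 \cdot \frac{1}{34659} = \frac{1495}{34659} \approx 0.043135$)
$8 z{\left(a{\left(-3 \right)} \right)} - q = 8 \cdot 24 - \frac{1495}{34659} = 192 - \frac{1495}{34659} = \frac{6653033}{34659}$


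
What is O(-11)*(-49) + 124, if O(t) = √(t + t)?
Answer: 124 - 49*I*√22 ≈ 124.0 - 229.83*I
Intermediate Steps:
O(t) = √2*√t (O(t) = √(2*t) = √2*√t)
O(-11)*(-49) + 124 = (√2*√(-11))*(-49) + 124 = (√2*(I*√11))*(-49) + 124 = (I*√22)*(-49) + 124 = -49*I*√22 + 124 = 124 - 49*I*√22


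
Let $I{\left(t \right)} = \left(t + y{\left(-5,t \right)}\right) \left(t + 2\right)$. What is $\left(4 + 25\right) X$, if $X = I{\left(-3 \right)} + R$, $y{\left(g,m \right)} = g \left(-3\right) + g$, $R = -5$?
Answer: $-348$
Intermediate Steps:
$y{\left(g,m \right)} = - 2 g$ ($y{\left(g,m \right)} = - 3 g + g = - 2 g$)
$I{\left(t \right)} = \left(2 + t\right) \left(10 + t\right)$ ($I{\left(t \right)} = \left(t - -10\right) \left(t + 2\right) = \left(t + 10\right) \left(2 + t\right) = \left(10 + t\right) \left(2 + t\right) = \left(2 + t\right) \left(10 + t\right)$)
$X = -12$ ($X = \left(20 + \left(-3\right)^{2} + 12 \left(-3\right)\right) - 5 = \left(20 + 9 - 36\right) - 5 = -7 - 5 = -12$)
$\left(4 + 25\right) X = \left(4 + 25\right) \left(-12\right) = 29 \left(-12\right) = -348$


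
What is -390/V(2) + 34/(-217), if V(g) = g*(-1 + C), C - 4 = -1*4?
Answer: 42281/217 ≈ 194.84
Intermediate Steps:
C = 0 (C = 4 - 1*4 = 4 - 4 = 0)
V(g) = -g (V(g) = g*(-1 + 0) = g*(-1) = -g)
-390/V(2) + 34/(-217) = -390/((-1*2)) + 34/(-217) = -390/(-2) + 34*(-1/217) = -390*(-½) - 34/217 = 195 - 34/217 = 42281/217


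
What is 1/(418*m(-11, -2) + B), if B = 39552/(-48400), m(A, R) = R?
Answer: -3025/2531372 ≈ -0.0011950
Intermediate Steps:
B = -2472/3025 (B = 39552*(-1/48400) = -2472/3025 ≈ -0.81719)
1/(418*m(-11, -2) + B) = 1/(418*(-2) - 2472/3025) = 1/(-836 - 2472/3025) = 1/(-2531372/3025) = -3025/2531372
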